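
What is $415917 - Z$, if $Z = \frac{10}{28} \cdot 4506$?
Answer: $\frac{2900154}{7} \approx 4.1431 \cdot 10^{5}$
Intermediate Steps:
$Z = \frac{11265}{7}$ ($Z = 10 \cdot \frac{1}{28} \cdot 4506 = \frac{5}{14} \cdot 4506 = \frac{11265}{7} \approx 1609.3$)
$415917 - Z = 415917 - \frac{11265}{7} = \frac{2900154}{7}$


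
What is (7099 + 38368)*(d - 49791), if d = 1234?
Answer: -2207741119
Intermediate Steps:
(7099 + 38368)*(d - 49791) = (7099 + 38368)*(1234 - 49791) = 45467*(-48557) = -2207741119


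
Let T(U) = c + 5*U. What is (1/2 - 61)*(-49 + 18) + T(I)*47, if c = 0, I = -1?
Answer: 3281/2 ≈ 1640.5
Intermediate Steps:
T(U) = 5*U (T(U) = 0 + 5*U = 5*U)
(1/2 - 61)*(-49 + 18) + T(I)*47 = (1/2 - 61)*(-49 + 18) + (5*(-1))*47 = (½ - 61)*(-31) - 5*47 = -121/2*(-31) - 235 = 3751/2 - 235 = 3281/2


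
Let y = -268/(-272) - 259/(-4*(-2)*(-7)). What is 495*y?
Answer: 377685/136 ≈ 2777.1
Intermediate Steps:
y = 763/136 (y = -268*(-1/272) - 259/(8*(-7)) = 67/68 - 259/(-56) = 67/68 - 259*(-1/56) = 67/68 + 37/8 = 763/136 ≈ 5.6103)
495*y = 495*(763/136) = 377685/136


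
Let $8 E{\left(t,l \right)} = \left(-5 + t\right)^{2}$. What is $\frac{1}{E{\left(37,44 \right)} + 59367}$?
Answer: $\frac{1}{59495} \approx 1.6808 \cdot 10^{-5}$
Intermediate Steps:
$E{\left(t,l \right)} = \frac{\left(-5 + t\right)^{2}}{8}$
$\frac{1}{E{\left(37,44 \right)} + 59367} = \frac{1}{\frac{\left(-5 + 37\right)^{2}}{8} + 59367} = \frac{1}{\frac{32^{2}}{8} + 59367} = \frac{1}{\frac{1}{8} \cdot 1024 + 59367} = \frac{1}{128 + 59367} = \frac{1}{59495}$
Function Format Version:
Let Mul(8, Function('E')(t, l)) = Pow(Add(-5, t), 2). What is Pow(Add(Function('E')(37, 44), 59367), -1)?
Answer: Rational(1, 59495) ≈ 1.6808e-5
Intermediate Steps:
Function('E')(t, l) = Mul(Rational(1, 8), Pow(Add(-5, t), 2))
Pow(Add(Function('E')(37, 44), 59367), -1) = Pow(Add(Mul(Rational(1, 8), Pow(Add(-5, 37), 2)), 59367), -1) = Pow(Add(Mul(Rational(1, 8), Pow(32, 2)), 59367), -1) = Pow(Add(Mul(Rational(1, 8), 1024), 59367), -1) = Pow(Add(128, 59367), -1) = Pow(59495, -1) = Rational(1, 59495)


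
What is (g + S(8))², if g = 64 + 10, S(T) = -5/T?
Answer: 344569/64 ≈ 5383.9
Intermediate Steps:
g = 74
(g + S(8))² = (74 - 5/8)² = (587/8)² = 344569/64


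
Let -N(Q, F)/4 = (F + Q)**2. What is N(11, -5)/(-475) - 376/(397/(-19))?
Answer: 3450568/188575 ≈ 18.298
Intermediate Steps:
N(Q, F) = -4*(F + Q)**2
N(11, -5)/(-475) - 376/(397/(-19)) = -4*(-5 + 11)**2/(-475) - 376/(397/(-19)) = -4*6**2*(-1/475) - 376/(397*(-1/19)) = -4*36*(-1/475) - 376/(-397/19) = -144*(-1/475) - 376*(-19/397) = 144/475 + 7144/397 = 3450568/188575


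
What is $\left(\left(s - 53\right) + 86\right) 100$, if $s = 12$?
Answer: $4500$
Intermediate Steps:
$\left(\left(s - 53\right) + 86\right) 100 = \left(\left(12 - 53\right) + 86\right) 100 = \left(-41 + 86\right) 100 = 45 \cdot 100 = 4500$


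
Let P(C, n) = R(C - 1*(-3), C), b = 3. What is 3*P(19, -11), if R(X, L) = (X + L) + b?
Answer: 132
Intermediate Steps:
R(X, L) = 3 + L + X (R(X, L) = (X + L) + 3 = (L + X) + 3 = 3 + L + X)
P(C, n) = 6 + 2*C (P(C, n) = 3 + C + (C - 1*(-3)) = 3 + C + (C + 3) = 3 + C + (3 + C) = 6 + 2*C)
3*P(19, -11) = 3*(6 + 2*19) = 3*(6 + 38) = 3*44 = 132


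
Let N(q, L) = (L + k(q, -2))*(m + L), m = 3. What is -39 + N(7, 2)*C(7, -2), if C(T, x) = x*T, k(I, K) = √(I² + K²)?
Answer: -179 - 70*√53 ≈ -688.61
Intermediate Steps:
C(T, x) = T*x
N(q, L) = (3 + L)*(L + √(4 + q²)) (N(q, L) = (L + √(q² + (-2)²))*(3 + L) = (L + √(q² + 4))*(3 + L) = (L + √(4 + q²))*(3 + L) = (3 + L)*(L + √(4 + q²)))
-39 + N(7, 2)*C(7, -2) = -39 + (2² + 3*2 + 3*√(4 + 7²) + 2*√(4 + 7²))*(7*(-2)) = -39 + (4 + 6 + 3*√(4 + 49) + 2*√(4 + 49))*(-14) = -39 + (4 + 6 + 3*√53 + 2*√53)*(-14) = -39 + (10 + 5*√53)*(-14) = -39 + (-140 - 70*√53) = -179 - 70*√53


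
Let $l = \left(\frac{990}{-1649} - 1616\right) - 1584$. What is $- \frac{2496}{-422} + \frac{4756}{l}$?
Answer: $\frac{2465942018}{556806845} \approx 4.4287$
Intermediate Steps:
$l = - \frac{5277790}{1649}$ ($l = \left(990 \left(- \frac{1}{1649}\right) - 1616\right) - 1584 = \left(- \frac{990}{1649} - 1616\right) - 1584 = - \frac{2665774}{1649} - 1584 = - \frac{5277790}{1649} \approx -3200.6$)
$- \frac{2496}{-422} + \frac{4756}{l} = - \frac{2496}{-422} + \frac{4756}{- \frac{5277790}{1649}} = \left(-2496\right) \left(- \frac{1}{422}\right) + 4756 \left(- \frac{1649}{5277790}\right) = \frac{1248}{211} - \frac{3921322}{2638895} = \frac{2465942018}{556806845}$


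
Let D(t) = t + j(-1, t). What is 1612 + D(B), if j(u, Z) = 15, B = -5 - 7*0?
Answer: 1622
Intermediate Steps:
B = -5 (B = -5 + 0 = -5)
D(t) = 15 + t (D(t) = t + 15 = 15 + t)
1612 + D(B) = 1612 + (15 - 5) = 1612 + 10 = 1622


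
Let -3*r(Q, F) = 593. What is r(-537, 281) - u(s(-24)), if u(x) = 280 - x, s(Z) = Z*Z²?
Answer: -42905/3 ≈ -14302.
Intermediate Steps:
s(Z) = Z³
r(Q, F) = -593/3 (r(Q, F) = -⅓*593 = -593/3)
r(-537, 281) - u(s(-24)) = -593/3 - (280 - 1*(-24)³) = -593/3 - (280 - 1*(-13824)) = -593/3 - (280 + 13824) = -593/3 - 1*14104 = -593/3 - 14104 = -42905/3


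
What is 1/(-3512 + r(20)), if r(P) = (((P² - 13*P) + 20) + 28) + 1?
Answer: -1/3323 ≈ -0.00030093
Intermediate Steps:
r(P) = 49 + P² - 13*P (r(P) = ((20 + P² - 13*P) + 28) + 1 = (48 + P² - 13*P) + 1 = 49 + P² - 13*P)
1/(-3512 + r(20)) = 1/(-3512 + (49 + 20² - 13*20)) = 1/(-3512 + (49 + 400 - 260)) = 1/(-3512 + 189) = 1/(-3323) = -1/3323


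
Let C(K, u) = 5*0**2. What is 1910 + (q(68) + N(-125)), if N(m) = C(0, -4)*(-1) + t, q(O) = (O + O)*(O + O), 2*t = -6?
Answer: 20403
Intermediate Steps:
t = -3 (t = (1/2)*(-6) = -3)
q(O) = 4*O**2 (q(O) = (2*O)*(2*O) = 4*O**2)
C(K, u) = 0 (C(K, u) = 5*0 = 0)
N(m) = -3 (N(m) = 0*(-1) - 3 = 0 - 3 = -3)
1910 + (q(68) + N(-125)) = 1910 + (4*68**2 - 3) = 1910 + (4*4624 - 3) = 1910 + (18496 - 3) = 1910 + 18493 = 20403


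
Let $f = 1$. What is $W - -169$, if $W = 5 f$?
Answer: $174$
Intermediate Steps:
$W = 5$ ($W = 5 \cdot 1 = 5$)
$W - -169 = 5 - -169 = 5 + 169 = 174$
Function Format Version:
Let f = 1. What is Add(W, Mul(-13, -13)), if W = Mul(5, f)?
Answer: 174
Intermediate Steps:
W = 5 (W = Mul(5, 1) = 5)
Add(W, Mul(-13, -13)) = Add(5, Mul(-13, -13)) = Add(5, 169) = 174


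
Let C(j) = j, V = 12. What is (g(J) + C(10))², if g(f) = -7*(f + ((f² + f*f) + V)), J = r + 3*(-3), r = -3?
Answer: 4024036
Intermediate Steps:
J = -12 (J = -3 + 3*(-3) = -3 - 9 = -12)
g(f) = -84 - 14*f² - 7*f (g(f) = -7*(f + ((f² + f*f) + 12)) = -7*(f + ((f² + f²) + 12)) = -7*(f + (2*f² + 12)) = -7*(f + (12 + 2*f²)) = -7*(12 + f + 2*f²) = -84 - 14*f² - 7*f)
(g(J) + C(10))² = ((-84 - 14*(-12)² - 7*(-12)) + 10)² = ((-84 - 14*144 + 84) + 10)² = ((-84 - 2016 + 84) + 10)² = (-2016 + 10)² = (-2006)² = 4024036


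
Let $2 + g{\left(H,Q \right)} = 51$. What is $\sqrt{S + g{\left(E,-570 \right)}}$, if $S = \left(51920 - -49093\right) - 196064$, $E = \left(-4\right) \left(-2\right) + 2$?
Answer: $i \sqrt{95002} \approx 308.22 i$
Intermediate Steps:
$E = 10$ ($E = 8 + 2 = 10$)
$g{\left(H,Q \right)} = 49$ ($g{\left(H,Q \right)} = -2 + 51 = 49$)
$S = -95051$ ($S = \left(51920 + 49093\right) - 196064 = 101013 - 196064 = -95051$)
$\sqrt{S + g{\left(E,-570 \right)}} = \sqrt{-95051 + 49} = \sqrt{-95002} = i \sqrt{95002}$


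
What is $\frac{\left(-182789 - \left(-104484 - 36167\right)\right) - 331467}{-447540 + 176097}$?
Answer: $\frac{124535}{90481} \approx 1.3764$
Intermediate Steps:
$\frac{\left(-182789 - \left(-104484 - 36167\right)\right) - 331467}{-447540 + 176097} = \frac{\left(-182789 - \left(-104484 - 36167\right)\right) - 331467}{-271443} = \left(\left(-182789 - -140651\right) - 331467\right) \left(- \frac{1}{271443}\right) = \left(\left(-182789 + 140651\right) - 331467\right) \left(- \frac{1}{271443}\right) = \left(-42138 - 331467\right) \left(- \frac{1}{271443}\right) = \left(-373605\right) \left(- \frac{1}{271443}\right) = \frac{124535}{90481}$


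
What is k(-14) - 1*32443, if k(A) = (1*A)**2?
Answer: -32247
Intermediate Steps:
k(A) = A**2
k(-14) - 1*32443 = (-14)**2 - 1*32443 = 196 - 32443 = -32247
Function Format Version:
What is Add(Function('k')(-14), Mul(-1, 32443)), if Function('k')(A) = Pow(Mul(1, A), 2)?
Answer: -32247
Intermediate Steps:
Function('k')(A) = Pow(A, 2)
Add(Function('k')(-14), Mul(-1, 32443)) = Add(Pow(-14, 2), Mul(-1, 32443)) = Add(196, -32443) = -32247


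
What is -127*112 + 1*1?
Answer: -14223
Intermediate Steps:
-127*112 + 1*1 = -14224 + 1 = -14223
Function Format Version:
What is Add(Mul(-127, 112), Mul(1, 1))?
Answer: -14223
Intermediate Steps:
Add(Mul(-127, 112), Mul(1, 1)) = Add(-14224, 1) = -14223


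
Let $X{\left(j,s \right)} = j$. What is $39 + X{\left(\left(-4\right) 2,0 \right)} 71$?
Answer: $-529$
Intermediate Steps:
$39 + X{\left(\left(-4\right) 2,0 \right)} 71 = 39 + \left(-4\right) 2 \cdot 71 = 39 - 568 = -529$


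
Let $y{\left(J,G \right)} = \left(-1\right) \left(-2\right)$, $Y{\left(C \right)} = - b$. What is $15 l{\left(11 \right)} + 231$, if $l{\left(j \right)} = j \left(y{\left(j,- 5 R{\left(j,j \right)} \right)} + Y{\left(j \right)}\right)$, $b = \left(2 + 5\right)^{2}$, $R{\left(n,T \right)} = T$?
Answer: $-7524$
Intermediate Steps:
$b = 49$ ($b = 7^{2} = 49$)
$Y{\left(C \right)} = -49$ ($Y{\left(C \right)} = \left(-1\right) 49 = -49$)
$y{\left(J,G \right)} = 2$
$l{\left(j \right)} = - 47 j$ ($l{\left(j \right)} = j \left(2 - 49\right) = j \left(-47\right) = - 47 j$)
$15 l{\left(11 \right)} + 231 = 15 \left(\left(-47\right) 11\right) + 231 = 15 \left(-517\right) + 231 = -7755 + 231 = -7524$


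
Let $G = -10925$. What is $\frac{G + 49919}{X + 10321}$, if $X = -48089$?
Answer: $- \frac{19497}{18884} \approx -1.0325$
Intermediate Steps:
$\frac{G + 49919}{X + 10321} = \frac{-10925 + 49919}{-48089 + 10321} = \frac{38994}{-37768} = 38994 \left(- \frac{1}{37768}\right) = - \frac{19497}{18884}$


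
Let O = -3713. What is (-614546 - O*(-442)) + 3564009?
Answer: 1308317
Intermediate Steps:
(-614546 - O*(-442)) + 3564009 = (-614546 - (-3713)*(-442)) + 3564009 = (-614546 - 1*1641146) + 3564009 = (-614546 - 1641146) + 3564009 = -2255692 + 3564009 = 1308317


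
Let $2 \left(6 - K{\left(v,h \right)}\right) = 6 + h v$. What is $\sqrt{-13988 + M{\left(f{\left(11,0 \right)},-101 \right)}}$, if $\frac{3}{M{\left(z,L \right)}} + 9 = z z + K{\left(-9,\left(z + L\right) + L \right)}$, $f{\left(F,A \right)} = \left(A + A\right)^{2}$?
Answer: $\frac{i \sqrt{1301234005}}{305} \approx 118.27 i$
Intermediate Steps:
$K{\left(v,h \right)} = 3 - \frac{h v}{2}$ ($K{\left(v,h \right)} = 6 - \frac{6 + h v}{2} = 6 - \left(3 + \frac{h v}{2}\right) = 3 - \frac{h v}{2}$)
$f{\left(F,A \right)} = 4 A^{2}$ ($f{\left(F,A \right)} = \left(2 A\right)^{2} = 4 A^{2}$)
$M{\left(z,L \right)} = \frac{3}{-6 + z^{2} + 9 L + \frac{9 z}{2}}$ ($M{\left(z,L \right)} = \frac{3}{-9 - \left(-3 + \frac{1}{2} \left(\left(z + L\right) + L\right) \left(-9\right) - z z\right)} = \frac{3}{-9 - \left(-3 - z^{2} + \frac{1}{2} \left(\left(L + z\right) + L\right) \left(-9\right)\right)} = \frac{3}{-9 - \left(-3 - z^{2} + \frac{1}{2} \left(z + 2 L\right) \left(-9\right)\right)} = \frac{3}{-9 + \left(z^{2} + \left(3 + \left(9 L + \frac{9 z}{2}\right)\right)\right)} = \frac{3}{-9 + \left(z^{2} + \left(3 + 9 L + \frac{9 z}{2}\right)\right)} = \frac{3}{-9 + \left(3 + z^{2} + 9 L + \frac{9 z}{2}\right)} = \frac{3}{-6 + z^{2} + 9 L + \frac{9 z}{2}}$)
$\sqrt{-13988 + M{\left(f{\left(11,0 \right)},-101 \right)}} = \sqrt{-13988 + \frac{6}{-12 + 2 \left(4 \cdot 0^{2}\right)^{2} + 9 \cdot 4 \cdot 0^{2} + 18 \left(-101\right)}} = \sqrt{-13988 + \frac{6}{-12 + 2 \left(4 \cdot 0\right)^{2} + 9 \cdot 4 \cdot 0 - 1818}} = \sqrt{-13988 + \frac{6}{-12 + 2 \cdot 0^{2} + 9 \cdot 0 - 1818}} = \sqrt{-13988 + \frac{6}{-12 + 2 \cdot 0 + 0 - 1818}} = \sqrt{-13988 + \frac{6}{-12 + 0 + 0 - 1818}} = \sqrt{-13988 + \frac{6}{-1830}} = \sqrt{-13988 + 6 \left(- \frac{1}{1830}\right)} = \sqrt{-13988 - \frac{1}{305}} = \sqrt{- \frac{4266341}{305}} = \frac{i \sqrt{1301234005}}{305}$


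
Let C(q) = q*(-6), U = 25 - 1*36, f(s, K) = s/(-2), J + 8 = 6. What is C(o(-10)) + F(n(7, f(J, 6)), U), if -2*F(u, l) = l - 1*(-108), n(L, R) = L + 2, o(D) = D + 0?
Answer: 23/2 ≈ 11.500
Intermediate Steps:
J = -2 (J = -8 + 6 = -2)
o(D) = D
f(s, K) = -s/2 (f(s, K) = s*(-1/2) = -s/2)
U = -11 (U = 25 - 36 = -11)
n(L, R) = 2 + L
F(u, l) = -54 - l/2 (F(u, l) = -(l - 1*(-108))/2 = -(l + 108)/2 = -(108 + l)/2 = -54 - l/2)
C(q) = -6*q
C(o(-10)) + F(n(7, f(J, 6)), U) = -6*(-10) + (-54 - 1/2*(-11)) = 60 + (-54 + 11/2) = 60 - 97/2 = 23/2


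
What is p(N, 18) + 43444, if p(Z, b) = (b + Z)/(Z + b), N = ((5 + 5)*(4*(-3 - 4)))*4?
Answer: 43445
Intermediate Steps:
N = -1120 (N = (10*(4*(-7)))*4 = (10*(-28))*4 = -280*4 = -1120)
p(Z, b) = 1 (p(Z, b) = (Z + b)/(Z + b) = 1)
p(N, 18) + 43444 = 1 + 43444 = 43445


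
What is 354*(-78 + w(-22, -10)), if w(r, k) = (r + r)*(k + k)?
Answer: 283908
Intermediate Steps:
w(r, k) = 4*k*r (w(r, k) = (2*r)*(2*k) = 4*k*r)
354*(-78 + w(-22, -10)) = 354*(-78 + 4*(-10)*(-22)) = 354*(-78 + 880) = 354*802 = 283908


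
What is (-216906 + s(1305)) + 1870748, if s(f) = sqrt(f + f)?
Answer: 1653842 + 3*sqrt(290) ≈ 1.6539e+6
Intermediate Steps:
s(f) = sqrt(2)*sqrt(f) (s(f) = sqrt(2*f) = sqrt(2)*sqrt(f))
(-216906 + s(1305)) + 1870748 = (-216906 + sqrt(2)*sqrt(1305)) + 1870748 = (-216906 + sqrt(2)*(3*sqrt(145))) + 1870748 = (-216906 + 3*sqrt(290)) + 1870748 = 1653842 + 3*sqrt(290)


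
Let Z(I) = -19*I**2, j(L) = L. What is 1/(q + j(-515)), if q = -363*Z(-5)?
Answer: 1/171910 ≈ 5.8170e-6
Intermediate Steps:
q = 172425 (q = -(-6897)*(-5)**2 = -(-6897)*25 = -363*(-475) = 172425)
1/(q + j(-515)) = 1/(172425 - 515) = 1/171910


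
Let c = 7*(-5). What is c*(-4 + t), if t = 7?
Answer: -105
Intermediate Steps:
c = -35
c*(-4 + t) = -35*(-4 + 7) = -35*3 = -105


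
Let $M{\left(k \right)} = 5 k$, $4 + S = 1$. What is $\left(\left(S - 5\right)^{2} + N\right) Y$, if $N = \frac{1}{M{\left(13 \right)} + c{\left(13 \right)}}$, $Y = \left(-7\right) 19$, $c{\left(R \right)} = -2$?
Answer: $- \frac{76627}{9} \approx -8514.1$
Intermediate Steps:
$S = -3$ ($S = -4 + 1 = -3$)
$Y = -133$
$N = \frac{1}{63}$ ($N = \frac{1}{5 \cdot 13 - 2} = \frac{1}{65 - 2} = \frac{1}{63} \approx 0.015873$)
$\left(\left(S - 5\right)^{2} + N\right) Y = \left(\left(-3 - 5\right)^{2} + \frac{1}{63}\right) \left(-133\right) = \left(\left(-8\right)^{2} + \frac{1}{63}\right) \left(-133\right) = \left(64 + \frac{1}{63}\right) \left(-133\right) = \frac{4033}{63} \left(-133\right) = - \frac{76627}{9}$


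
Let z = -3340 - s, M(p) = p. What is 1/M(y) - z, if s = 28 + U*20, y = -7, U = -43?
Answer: 17555/7 ≈ 2507.9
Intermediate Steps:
s = -832 (s = 28 - 43*20 = 28 - 860 = -832)
z = -2508 (z = -3340 - 1*(-832) = -3340 + 832 = -2508)
1/M(y) - z = 1/(-7) - 1*(-2508) = -⅐ + 2508 = 17555/7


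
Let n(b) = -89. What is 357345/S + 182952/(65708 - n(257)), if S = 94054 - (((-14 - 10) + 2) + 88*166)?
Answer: 38051058501/5228755996 ≈ 7.2773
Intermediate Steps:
S = 79468 (S = 94054 - ((-24 + 2) + 14608) = 94054 - (-22 + 14608) = 94054 - 1*14586 = 94054 - 14586 = 79468)
357345/S + 182952/(65708 - n(257)) = 357345/79468 + 182952/(65708 - 1*(-89)) = 357345*(1/79468) + 182952/(65708 + 89) = 357345/79468 + 182952/65797 = 38051058501/5228755996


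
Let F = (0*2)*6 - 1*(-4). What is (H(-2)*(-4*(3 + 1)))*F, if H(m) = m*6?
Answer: 768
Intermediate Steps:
F = 4 (F = 0*6 + 4 = 0 + 4 = 4)
H(m) = 6*m
(H(-2)*(-4*(3 + 1)))*F = ((6*(-2))*(-4*(3 + 1)))*4 = -(-48)*4*4 = -12*(-16)*4 = 192*4 = 768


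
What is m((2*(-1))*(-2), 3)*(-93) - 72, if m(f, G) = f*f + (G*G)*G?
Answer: -4071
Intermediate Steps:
m(f, G) = G³ + f² (m(f, G) = f² + G²*G = f² + G³ = G³ + f²)
m((2*(-1))*(-2), 3)*(-93) - 72 = (3³ + ((2*(-1))*(-2))²)*(-93) - 72 = (27 + (-2*(-2))²)*(-93) - 72 = (27 + 4²)*(-93) - 72 = (27 + 16)*(-93) - 72 = 43*(-93) - 72 = -3999 - 72 = -4071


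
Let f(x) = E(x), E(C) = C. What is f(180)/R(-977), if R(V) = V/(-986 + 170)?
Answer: 146880/977 ≈ 150.34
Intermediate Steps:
R(V) = -V/816 (R(V) = V/(-816) = -V/816)
f(x) = x
f(180)/R(-977) = 180/((-1/816*(-977))) = 180/(977/816) = 180*(816/977) = 146880/977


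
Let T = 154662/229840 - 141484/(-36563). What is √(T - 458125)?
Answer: I*√11964866833168470965570/161608460 ≈ 676.85*I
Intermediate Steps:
T = 19086794633/4201819960 (T = 154662*(1/229840) - 141484*(-1/36563) = 77331/114920 + 141484/36563 = 19086794633/4201819960 ≈ 4.5425)
√(T - 458125) = √(19086794633/4201819960 - 458125) = √(-1924939682380367/4201819960) = I*√11964866833168470965570/161608460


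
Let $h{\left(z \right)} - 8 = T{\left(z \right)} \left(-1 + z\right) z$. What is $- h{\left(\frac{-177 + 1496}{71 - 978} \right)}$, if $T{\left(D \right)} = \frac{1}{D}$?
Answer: $- \frac{5030}{907} \approx -5.5458$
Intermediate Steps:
$h{\left(z \right)} = 7 + z$ ($h{\left(z \right)} = 8 + \frac{-1 + z}{z} z = 8 + \left(-1 + z\right) = 7 + z$)
$- h{\left(\frac{-177 + 1496}{71 - 978} \right)} = - (7 + \frac{-177 + 1496}{71 - 978}) = - (7 + \frac{1319}{-907}) = - (7 + 1319 \left(- \frac{1}{907}\right)) = - (7 - \frac{1319}{907}) = \left(-1\right) \frac{5030}{907} = - \frac{5030}{907}$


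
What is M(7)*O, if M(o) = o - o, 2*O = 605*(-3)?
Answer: 0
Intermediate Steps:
O = -1815/2 (O = (605*(-3))/2 = (½)*(-1815) = -1815/2 ≈ -907.50)
M(o) = 0
M(7)*O = 0*(-1815/2) = 0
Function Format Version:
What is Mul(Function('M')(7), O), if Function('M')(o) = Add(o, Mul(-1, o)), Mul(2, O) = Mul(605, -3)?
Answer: 0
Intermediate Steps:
O = Rational(-1815, 2) (O = Mul(Rational(1, 2), Mul(605, -3)) = Mul(Rational(1, 2), -1815) = Rational(-1815, 2) ≈ -907.50)
Function('M')(o) = 0
Mul(Function('M')(7), O) = Mul(0, Rational(-1815, 2)) = 0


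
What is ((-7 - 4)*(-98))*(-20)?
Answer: -21560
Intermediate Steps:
((-7 - 4)*(-98))*(-20) = -11*(-98)*(-20) = 1078*(-20) = -21560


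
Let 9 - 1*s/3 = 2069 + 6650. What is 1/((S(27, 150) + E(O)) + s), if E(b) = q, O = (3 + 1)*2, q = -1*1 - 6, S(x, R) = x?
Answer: -1/26110 ≈ -3.8299e-5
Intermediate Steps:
q = -7 (q = -1 - 6 = -7)
s = -26130 (s = 27 - 3*(2069 + 6650) = 27 - 3*8719 = 27 - 26157 = -26130)
O = 8 (O = 4*2 = 8)
E(b) = -7
1/((S(27, 150) + E(O)) + s) = 1/((27 - 7) - 26130) = 1/(20 - 26130) = 1/(-26110) = -1/26110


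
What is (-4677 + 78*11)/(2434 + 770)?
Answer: -1273/1068 ≈ -1.1919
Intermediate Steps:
(-4677 + 78*11)/(2434 + 770) = (-4677 + 858)/3204 = -3819*1/3204 = -1273/1068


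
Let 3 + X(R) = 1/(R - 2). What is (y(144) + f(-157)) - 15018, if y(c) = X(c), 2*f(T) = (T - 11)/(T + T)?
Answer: -334872053/22294 ≈ -15021.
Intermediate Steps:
X(R) = -3 + 1/(-2 + R) (X(R) = -3 + 1/(R - 2) = -3 + 1/(-2 + R))
f(T) = (-11 + T)/(4*T) (f(T) = ((T - 11)/(T + T))/2 = ((-11 + T)/((2*T)))/2 = ((-11 + T)*(1/(2*T)))/2 = ((-11 + T)/(2*T))/2 = (-11 + T)/(4*T))
y(c) = (7 - 3*c)/(-2 + c)
(y(144) + f(-157)) - 15018 = ((7 - 3*144)/(-2 + 144) + (¼)*(-11 - 157)/(-157)) - 15018 = ((7 - 432)/142 + (¼)*(-1/157)*(-168)) - 15018 = ((1/142)*(-425) + 42/157) - 15018 = (-425/142 + 42/157) - 15018 = -60761/22294 - 15018 = -334872053/22294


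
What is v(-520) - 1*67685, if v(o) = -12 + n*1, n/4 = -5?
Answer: -67717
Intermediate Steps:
n = -20 (n = 4*(-5) = -20)
v(o) = -32 (v(o) = -12 - 20*1 = -12 - 20 = -32)
v(-520) - 1*67685 = -32 - 1*67685 = -32 - 67685 = -67717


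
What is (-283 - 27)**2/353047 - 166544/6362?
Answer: -29093235684/1123042507 ≈ -25.906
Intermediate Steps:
(-283 - 27)**2/353047 - 166544/6362 = (-310)**2*(1/353047) - 166544*1/6362 = 96100*(1/353047) - 83272/3181 = 96100/353047 - 83272/3181 = -29093235684/1123042507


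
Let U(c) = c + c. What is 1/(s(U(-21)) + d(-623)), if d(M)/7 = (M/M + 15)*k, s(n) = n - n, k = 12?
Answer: 1/1344 ≈ 0.00074405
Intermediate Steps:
U(c) = 2*c
s(n) = 0
d(M) = 1344 (d(M) = 7*((M/M + 15)*12) = 7*((1 + 15)*12) = 7*(16*12) = 7*192 = 1344)
1/(s(U(-21)) + d(-623)) = 1/(0 + 1344) = 1/1344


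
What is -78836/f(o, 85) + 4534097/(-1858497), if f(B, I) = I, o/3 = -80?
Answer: -146901867737/157972245 ≈ -929.92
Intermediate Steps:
o = -240 (o = 3*(-80) = -240)
-78836/f(o, 85) + 4534097/(-1858497) = -78836/85 + 4534097/(-1858497) = -78836*1/85 + 4534097*(-1/1858497) = -78836/85 - 4534097/1858497 = -146901867737/157972245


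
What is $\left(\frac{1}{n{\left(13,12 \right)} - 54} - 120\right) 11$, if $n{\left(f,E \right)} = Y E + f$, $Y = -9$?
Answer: $- \frac{196691}{149} \approx -1320.1$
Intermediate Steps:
$n{\left(f,E \right)} = f - 9 E$ ($n{\left(f,E \right)} = - 9 E + f = f - 9 E$)
$\left(\frac{1}{n{\left(13,12 \right)} - 54} - 120\right) 11 = \left(\frac{1}{\left(13 - 108\right) - 54} - 120\right) 11 = \left(\frac{1}{-95 - 54} - 120\right) 11 = \left(\frac{1}{-149} - 120\right) 11 = \left(- \frac{1}{149} - 120\right) 11 = \left(- \frac{17881}{149}\right) 11 = - \frac{196691}{149}$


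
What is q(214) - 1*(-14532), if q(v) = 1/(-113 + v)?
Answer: 1467733/101 ≈ 14532.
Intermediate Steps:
q(214) - 1*(-14532) = 1/(-113 + 214) - 1*(-14532) = 1/101 + 14532 = 1467733/101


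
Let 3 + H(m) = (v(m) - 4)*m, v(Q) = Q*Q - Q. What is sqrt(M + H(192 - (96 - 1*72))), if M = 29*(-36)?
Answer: 9*sqrt(58169) ≈ 2170.6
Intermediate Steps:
v(Q) = Q**2 - Q
M = -1044
H(m) = -3 + m*(-4 + m*(-1 + m)) (H(m) = -3 + (m*(-1 + m) - 4)*m = -3 + (-4 + m*(-1 + m))*m = -3 + m*(-4 + m*(-1 + m)))
sqrt(M + H(192 - (96 - 1*72))) = sqrt(-1044 + (-3 - 4*(192 - (96 - 1*72)) + (192 - (96 - 1*72))**2*(-1 + (192 - (96 - 1*72))))) = sqrt(-1044 + (-3 - 4*(192 - (96 - 72)) + (192 - (96 - 72))**2*(-1 + (192 - (96 - 72))))) = sqrt(-1044 + (-3 - 4*(192 - 1*24) + (192 - 1*24)**2*(-1 + (192 - 1*24)))) = sqrt(-1044 + (-3 - 4*(192 - 24) + (192 - 24)**2*(-1 + (192 - 24)))) = sqrt(-1044 + (-3 - 4*168 + 168**2*(-1 + 168))) = sqrt(-1044 + (-3 - 672 + 28224*167)) = sqrt(-1044 + (-3 - 672 + 4713408)) = sqrt(-1044 + 4712733) = sqrt(4711689) = 9*sqrt(58169)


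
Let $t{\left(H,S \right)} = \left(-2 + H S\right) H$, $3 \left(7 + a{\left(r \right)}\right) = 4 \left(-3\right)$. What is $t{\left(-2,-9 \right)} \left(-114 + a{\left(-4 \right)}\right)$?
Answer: $4000$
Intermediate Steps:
$a{\left(r \right)} = -11$ ($a{\left(r \right)} = -7 + \frac{4 \left(-3\right)}{3} = -7 + \frac{1}{3} \left(-12\right) = -7 - 4 = -11$)
$t{\left(H,S \right)} = H \left(-2 + H S\right)$
$t{\left(-2,-9 \right)} \left(-114 + a{\left(-4 \right)}\right) = - 2 \left(-2 - -18\right) \left(-114 - 11\right) = - 2 \left(-2 + 18\right) \left(-125\right) = \left(-2\right) 16 \left(-125\right) = \left(-32\right) \left(-125\right) = 4000$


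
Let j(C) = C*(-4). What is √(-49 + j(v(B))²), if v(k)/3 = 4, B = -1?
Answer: √2255 ≈ 47.487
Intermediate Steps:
v(k) = 12 (v(k) = 3*4 = 12)
j(C) = -4*C
√(-49 + j(v(B))²) = √(-49 + (-4*12)²) = √(-49 + (-48)²) = √(-49 + 2304) = √2255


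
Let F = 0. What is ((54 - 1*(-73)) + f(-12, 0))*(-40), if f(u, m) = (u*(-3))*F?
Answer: -5080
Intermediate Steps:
f(u, m) = 0 (f(u, m) = (u*(-3))*0 = -3*u*0 = 0)
((54 - 1*(-73)) + f(-12, 0))*(-40) = ((54 - 1*(-73)) + 0)*(-40) = ((54 + 73) + 0)*(-40) = (127 + 0)*(-40) = 127*(-40) = -5080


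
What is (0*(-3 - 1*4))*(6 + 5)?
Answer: 0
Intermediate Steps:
(0*(-3 - 1*4))*(6 + 5) = (0*(-3 - 4))*11 = (0*(-7))*11 = 0*11 = 0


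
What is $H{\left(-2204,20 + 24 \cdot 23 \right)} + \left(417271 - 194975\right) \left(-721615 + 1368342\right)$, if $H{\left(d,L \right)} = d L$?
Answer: $143763564504$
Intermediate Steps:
$H{\left(d,L \right)} = L d$
$H{\left(-2204,20 + 24 \cdot 23 \right)} + \left(417271 - 194975\right) \left(-721615 + 1368342\right) = \left(20 + 24 \cdot 23\right) \left(-2204\right) + \left(417271 - 194975\right) \left(-721615 + 1368342\right) = \left(20 + 552\right) \left(-2204\right) + 222296 \cdot 646727 = 572 \left(-2204\right) + 143764825192 = -1260688 + 143764825192 = 143763564504$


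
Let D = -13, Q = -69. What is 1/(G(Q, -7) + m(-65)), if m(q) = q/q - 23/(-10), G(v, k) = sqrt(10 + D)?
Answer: 110/463 - 100*I*sqrt(3)/1389 ≈ 0.23758 - 0.1247*I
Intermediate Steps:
G(v, k) = I*sqrt(3) (G(v, k) = sqrt(10 - 13) = sqrt(-3) = I*sqrt(3))
m(q) = 33/10 (m(q) = 1 - 23*(-1/10) = 1 + 23/10 = 33/10)
1/(G(Q, -7) + m(-65)) = 1/(I*sqrt(3) + 33/10) = 1/(33/10 + I*sqrt(3))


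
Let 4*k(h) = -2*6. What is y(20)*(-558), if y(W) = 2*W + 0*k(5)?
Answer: -22320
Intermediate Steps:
k(h) = -3 (k(h) = (-2*6)/4 = (¼)*(-12) = -3)
y(W) = 2*W (y(W) = 2*W + 0*(-3) = 2*W + 0 = 2*W)
y(20)*(-558) = (2*20)*(-558) = 40*(-558) = -22320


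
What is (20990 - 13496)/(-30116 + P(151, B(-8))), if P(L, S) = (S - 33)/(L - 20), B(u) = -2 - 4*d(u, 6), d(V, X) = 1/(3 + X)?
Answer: -8835426/35507083 ≈ -0.24884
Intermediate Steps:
B(u) = -22/9 (B(u) = -2 - 4/(3 + 6) = -2 - 4/9 = -22/9)
P(L, S) = (-33 + S)/(-20 + L)
(20990 - 13496)/(-30116 + P(151, B(-8))) = (20990 - 13496)/(-30116 + (-33 - 22/9)/(-20 + 151)) = 7494/(-30116 - 319/9/131) = 7494/(-30116 + (1/131)*(-319/9)) = 7494/(-30116 - 319/1179) = 7494/(-35507083/1179) = 7494*(-1179/35507083) = -8835426/35507083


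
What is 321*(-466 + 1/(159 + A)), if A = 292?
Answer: -67462965/451 ≈ -1.4959e+5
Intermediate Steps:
321*(-466 + 1/(159 + A)) = 321*(-466 + 1/(159 + 292)) = 321*(-466 + 1/451) = 321*(-210165/451) = -67462965/451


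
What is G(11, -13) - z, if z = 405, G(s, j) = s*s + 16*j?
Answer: -492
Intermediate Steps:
G(s, j) = s² + 16*j
G(11, -13) - z = (11² + 16*(-13)) - 1*405 = (121 - 208) - 405 = -87 - 405 = -492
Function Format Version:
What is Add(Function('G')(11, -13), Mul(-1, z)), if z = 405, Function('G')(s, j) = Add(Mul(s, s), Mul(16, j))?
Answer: -492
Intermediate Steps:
Function('G')(s, j) = Add(Pow(s, 2), Mul(16, j))
Add(Function('G')(11, -13), Mul(-1, z)) = Add(Add(Pow(11, 2), Mul(16, -13)), Mul(-1, 405)) = Add(Add(121, -208), -405) = Add(-87, -405) = -492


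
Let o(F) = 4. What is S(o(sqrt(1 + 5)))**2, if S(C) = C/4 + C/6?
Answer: 25/9 ≈ 2.7778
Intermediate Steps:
S(C) = 5*C/12 (S(C) = C*(1/4) + C*(1/6) = C/4 + C/6 = 5*C/12)
S(o(sqrt(1 + 5)))**2 = ((5/12)*4)**2 = (5/3)**2 = 25/9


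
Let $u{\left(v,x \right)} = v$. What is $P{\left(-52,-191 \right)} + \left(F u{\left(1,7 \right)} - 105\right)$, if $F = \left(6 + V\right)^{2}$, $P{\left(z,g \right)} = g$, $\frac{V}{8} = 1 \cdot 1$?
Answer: $-100$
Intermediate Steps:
$V = 8$ ($V = 8 \cdot 1 \cdot 1 = 8 \cdot 1 = 8$)
$F = 196$ ($F = \left(6 + 8\right)^{2} = 14^{2} = 196$)
$P{\left(-52,-191 \right)} + \left(F u{\left(1,7 \right)} - 105\right) = -191 + \left(196 \cdot 1 - 105\right) = -191 + \left(196 - 105\right) = -191 + 91 = -100$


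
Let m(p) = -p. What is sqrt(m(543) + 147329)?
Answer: sqrt(146786) ≈ 383.13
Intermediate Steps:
sqrt(m(543) + 147329) = sqrt(-1*543 + 147329) = sqrt(-543 + 147329) = sqrt(146786)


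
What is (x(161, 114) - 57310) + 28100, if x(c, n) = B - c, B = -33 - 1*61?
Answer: -29465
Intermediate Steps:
B = -94 (B = -33 - 61 = -94)
x(c, n) = -94 - c
(x(161, 114) - 57310) + 28100 = ((-94 - 1*161) - 57310) + 28100 = ((-94 - 161) - 57310) + 28100 = (-255 - 57310) + 28100 = -57565 + 28100 = -29465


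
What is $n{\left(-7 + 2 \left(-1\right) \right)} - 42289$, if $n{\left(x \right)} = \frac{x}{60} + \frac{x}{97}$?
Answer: $- \frac{82041131}{1940} \approx -42289.0$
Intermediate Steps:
$n{\left(x \right)} = \frac{157 x}{5820}$ ($n{\left(x \right)} = x \frac{1}{60} + x \frac{1}{97} = \frac{x}{60} + \frac{x}{97} = \frac{157 x}{5820}$)
$n{\left(-7 + 2 \left(-1\right) \right)} - 42289 = \frac{157 \left(-7 + 2 \left(-1\right)\right)}{5820} - 42289 = \frac{157 \left(-7 - 2\right)}{5820} - 42289 = \frac{157}{5820} \left(-9\right) - 42289 = - \frac{471}{1940} - 42289 = - \frac{82041131}{1940}$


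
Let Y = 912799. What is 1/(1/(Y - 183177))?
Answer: 729622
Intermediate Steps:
1/(1/(Y - 183177)) = 1/(1/(912799 - 183177)) = 1/(1/729622) = 729622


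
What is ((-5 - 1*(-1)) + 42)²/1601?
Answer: 1444/1601 ≈ 0.90194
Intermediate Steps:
((-5 - 1*(-1)) + 42)²/1601 = ((-5 + 1) + 42)²*(1/1601) = (-4 + 42)²*(1/1601) = 38²*(1/1601) = 1444*(1/1601) = 1444/1601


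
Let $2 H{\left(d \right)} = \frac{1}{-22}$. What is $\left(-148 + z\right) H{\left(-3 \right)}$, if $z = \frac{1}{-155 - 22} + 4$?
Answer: $\frac{25489}{7788} \approx 3.2729$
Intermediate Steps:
$H{\left(d \right)} = - \frac{1}{44}$ ($H{\left(d \right)} = \frac{1}{2 \left(-22\right)} = \frac{1}{2} \left(- \frac{1}{22}\right) = - \frac{1}{44}$)
$z = \frac{707}{177}$ ($z = \frac{1}{-177} + 4 = - \frac{1}{177} + 4 = \frac{707}{177} \approx 3.9944$)
$\left(-148 + z\right) H{\left(-3 \right)} = \left(-148 + \frac{707}{177}\right) \left(- \frac{1}{44}\right) = \left(- \frac{25489}{177}\right) \left(- \frac{1}{44}\right) = \frac{25489}{7788}$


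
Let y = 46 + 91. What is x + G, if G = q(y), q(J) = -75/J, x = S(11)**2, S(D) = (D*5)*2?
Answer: 1657625/137 ≈ 12099.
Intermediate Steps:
y = 137
S(D) = 10*D (S(D) = (5*D)*2 = 10*D)
x = 12100 (x = (10*11)**2 = 110**2 = 12100)
G = -75/137 ≈ -0.54745
x + G = 12100 - 75/137 = 1657625/137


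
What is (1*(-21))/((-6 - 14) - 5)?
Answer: 21/25 ≈ 0.84000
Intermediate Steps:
(1*(-21))/((-6 - 14) - 5) = -21/(-20 - 5) = -21/(-25) = -21*(-1/25) = 21/25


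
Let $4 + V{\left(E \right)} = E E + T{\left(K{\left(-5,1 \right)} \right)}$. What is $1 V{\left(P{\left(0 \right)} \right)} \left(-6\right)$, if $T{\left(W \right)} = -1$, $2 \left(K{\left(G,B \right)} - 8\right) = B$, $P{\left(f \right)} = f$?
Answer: $30$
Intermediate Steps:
$K{\left(G,B \right)} = 8 + \frac{B}{2}$
$V{\left(E \right)} = -5 + E^{2}$ ($V{\left(E \right)} = -4 + \left(E E - 1\right) = -4 + \left(E^{2} - 1\right) = -4 + \left(-1 + E^{2}\right) = -5 + E^{2}$)
$1 V{\left(P{\left(0 \right)} \right)} \left(-6\right) = 1 \left(-5 + 0^{2}\right) \left(-6\right) = 1 \left(-5 + 0\right) \left(-6\right) = 1 \left(-5\right) \left(-6\right) = \left(-5\right) \left(-6\right) = 30$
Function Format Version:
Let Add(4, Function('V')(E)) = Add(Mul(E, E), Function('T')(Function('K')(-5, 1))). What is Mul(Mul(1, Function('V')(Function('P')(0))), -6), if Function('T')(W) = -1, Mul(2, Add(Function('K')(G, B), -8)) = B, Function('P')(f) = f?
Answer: 30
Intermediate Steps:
Function('K')(G, B) = Add(8, Mul(Rational(1, 2), B))
Function('V')(E) = Add(-5, Pow(E, 2)) (Function('V')(E) = Add(-4, Add(Mul(E, E), -1)) = Add(-4, Add(Pow(E, 2), -1)) = Add(-4, Add(-1, Pow(E, 2))) = Add(-5, Pow(E, 2)))
Mul(Mul(1, Function('V')(Function('P')(0))), -6) = Mul(Mul(1, Add(-5, Pow(0, 2))), -6) = Mul(Mul(1, Add(-5, 0)), -6) = Mul(Mul(1, -5), -6) = Mul(-5, -6) = 30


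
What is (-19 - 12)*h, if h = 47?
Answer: -1457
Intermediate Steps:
(-19 - 12)*h = (-19 - 12)*47 = -31*47 = -1457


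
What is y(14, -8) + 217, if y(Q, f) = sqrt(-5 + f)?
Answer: 217 + I*sqrt(13) ≈ 217.0 + 3.6056*I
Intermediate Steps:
y(14, -8) + 217 = sqrt(-5 - 8) + 217 = sqrt(-13) + 217 = I*sqrt(13) + 217 = 217 + I*sqrt(13)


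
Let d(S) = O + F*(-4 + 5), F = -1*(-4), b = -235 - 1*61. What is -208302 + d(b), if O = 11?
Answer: -208287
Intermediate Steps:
b = -296 (b = -235 - 61 = -296)
F = 4
d(S) = 15 (d(S) = 11 + 4*(-4 + 5) = 11 + 4*1 = 11 + 4 = 15)
-208302 + d(b) = -208302 + 15 = -208287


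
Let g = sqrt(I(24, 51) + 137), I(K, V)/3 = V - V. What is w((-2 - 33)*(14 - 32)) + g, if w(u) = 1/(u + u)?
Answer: 1/1260 + sqrt(137) ≈ 11.705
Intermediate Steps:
w(u) = 1/(2*u)
I(K, V) = 0 (I(K, V) = 3*(V - V) = 3*0 = 0)
g = sqrt(137) (g = sqrt(0 + 137) = sqrt(137) ≈ 11.705)
w((-2 - 33)*(14 - 32)) + g = 1/(2*(((-2 - 33)*(14 - 32)))) + sqrt(137) = 1/(2*((-35*(-18)))) + sqrt(137) = (1/2)/630 + sqrt(137) = (1/2)*(1/630) + sqrt(137) = 1/1260 + sqrt(137)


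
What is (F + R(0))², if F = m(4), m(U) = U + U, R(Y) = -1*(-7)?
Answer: 225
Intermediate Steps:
R(Y) = 7
m(U) = 2*U
F = 8 (F = 2*4 = 8)
(F + R(0))² = (8 + 7)² = 15² = 225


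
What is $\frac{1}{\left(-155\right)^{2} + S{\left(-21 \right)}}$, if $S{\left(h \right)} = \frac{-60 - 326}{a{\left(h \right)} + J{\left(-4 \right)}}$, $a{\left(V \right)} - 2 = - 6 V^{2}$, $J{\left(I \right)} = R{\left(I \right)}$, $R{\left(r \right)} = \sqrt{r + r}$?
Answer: $\frac{41988411296}{1008777711306299} - \frac{193 i \sqrt{2}}{1008777711306299} \approx 4.1623 \cdot 10^{-5} - 2.7057 \cdot 10^{-13} i$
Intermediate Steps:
$R{\left(r \right)} = \sqrt{2} \sqrt{r}$ ($R{\left(r \right)} = \sqrt{2 r} = \sqrt{2} \sqrt{r}$)
$J{\left(I \right)} = \sqrt{2} \sqrt{I}$
$a{\left(V \right)} = 2 - 6 V^{2}$
$S{\left(h \right)} = - \frac{386}{2 - 6 h^{2} + 2 i \sqrt{2}}$ ($S{\left(h \right)} = \frac{-60 - 326}{\left(2 - 6 h^{2}\right) + \sqrt{2} \sqrt{-4}} = - \frac{386}{\left(2 - 6 h^{2}\right) + \sqrt{2} \cdot 2 i} = - \frac{386}{\left(2 - 6 h^{2}\right) + 2 i \sqrt{2}} = - \frac{386}{2 - 6 h^{2} + 2 i \sqrt{2}}$)
$\frac{1}{\left(-155\right)^{2} + S{\left(-21 \right)}} = \frac{1}{\left(-155\right)^{2} + \frac{193}{-1 + 3 \left(-21\right)^{2} - i \sqrt{2}}} = \frac{1}{24025 + \frac{193}{-1 + 3 \cdot 441 - i \sqrt{2}}} = \frac{1}{24025 + \frac{193}{-1 + 1323 - i \sqrt{2}}} = \frac{1}{24025 + \frac{193}{1322 - i \sqrt{2}}}$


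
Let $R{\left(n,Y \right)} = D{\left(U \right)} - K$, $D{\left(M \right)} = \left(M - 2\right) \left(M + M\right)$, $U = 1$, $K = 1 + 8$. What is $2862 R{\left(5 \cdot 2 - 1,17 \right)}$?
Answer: $-31482$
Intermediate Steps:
$K = 9$
$D{\left(M \right)} = 2 M \left(-2 + M\right)$ ($D{\left(M \right)} = \left(-2 + M\right) 2 M = 2 M \left(-2 + M\right)$)
$R{\left(n,Y \right)} = -11$ ($R{\left(n,Y \right)} = 2 \cdot 1 \left(-2 + 1\right) - 9 = 2 \cdot 1 \left(-1\right) - 9 = -2 - 9 = -11$)
$2862 R{\left(5 \cdot 2 - 1,17 \right)} = 2862 \left(-11\right) = -31482$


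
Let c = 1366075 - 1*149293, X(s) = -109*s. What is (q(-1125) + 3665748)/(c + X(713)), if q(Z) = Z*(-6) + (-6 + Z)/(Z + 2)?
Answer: 824843277/255833999 ≈ 3.2241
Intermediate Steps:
c = 1216782 (c = 1366075 - 149293 = 1216782)
q(Z) = -6*Z + (-6 + Z)/(2 + Z)
(q(-1125) + 3665748)/(c + X(713)) = ((-6 - 11*(-1125) - 6*(-1125)²)/(2 - 1125) + 3665748)/(1216782 - 109*713) = ((-6 + 12375 - 6*1265625)/(-1123) + 3665748)/(1216782 - 77717) = (-(-6 + 12375 - 7593750)/1123 + 3665748)/1139065 = (-1/1123*(-7581381) + 3665748)*(1/1139065) = (7581381/1123 + 3665748)*(1/1139065) = (4124216385/1123)*(1/1139065) = 824843277/255833999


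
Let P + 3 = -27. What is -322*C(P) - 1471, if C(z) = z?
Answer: 8189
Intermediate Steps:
P = -30 (P = -3 - 27 = -30)
-322*C(P) - 1471 = -322*(-30) - 1471 = 9660 - 1471 = 8189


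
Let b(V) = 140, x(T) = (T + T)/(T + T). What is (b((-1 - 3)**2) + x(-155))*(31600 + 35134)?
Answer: 9409494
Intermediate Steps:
x(T) = 1 (x(T) = (2*T)/((2*T)) = (2*T)*(1/(2*T)) = 1)
(b((-1 - 3)**2) + x(-155))*(31600 + 35134) = (140 + 1)*(31600 + 35134) = 141*66734 = 9409494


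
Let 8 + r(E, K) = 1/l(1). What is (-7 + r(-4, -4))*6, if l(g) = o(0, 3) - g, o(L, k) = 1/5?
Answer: -195/2 ≈ -97.500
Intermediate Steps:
o(L, k) = 1/5
l(g) = 1/5 - g
r(E, K) = -37/4 (r(E, K) = -8 + 1/(1/5 - 1*1) = -8 + 1/(1/5 - 1) = -8 + 1/(-4/5) = -8 - 5/4 = -37/4)
(-7 + r(-4, -4))*6 = (-7 - 37/4)*6 = -65/4*6 = -195/2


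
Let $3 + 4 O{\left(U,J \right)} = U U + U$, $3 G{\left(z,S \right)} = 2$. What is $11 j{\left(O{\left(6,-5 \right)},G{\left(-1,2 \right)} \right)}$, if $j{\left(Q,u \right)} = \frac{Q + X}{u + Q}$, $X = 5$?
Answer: $\frac{1947}{125} \approx 15.576$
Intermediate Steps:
$G{\left(z,S \right)} = \frac{2}{3}$ ($G{\left(z,S \right)} = \frac{1}{3} \cdot 2 = \frac{2}{3}$)
$O{\left(U,J \right)} = - \frac{3}{4} + \frac{U}{4} + \frac{U^{2}}{4}$ ($O{\left(U,J \right)} = - \frac{3}{4} + \frac{U U + U}{4} = - \frac{3}{4} + \frac{U^{2} + U}{4} = - \frac{3}{4} + \frac{U + U^{2}}{4} = - \frac{3}{4} + \left(\frac{U}{4} + \frac{U^{2}}{4}\right) = - \frac{3}{4} + \frac{U}{4} + \frac{U^{2}}{4}$)
$j{\left(Q,u \right)} = \frac{5 + Q}{Q + u}$ ($j{\left(Q,u \right)} = \frac{Q + 5}{u + Q} = \frac{5 + Q}{Q + u}$)
$11 j{\left(O{\left(6,-5 \right)},G{\left(-1,2 \right)} \right)} = 11 \frac{5 + \left(- \frac{3}{4} + \frac{1}{4} \cdot 6 + \frac{6^{2}}{4}\right)}{\left(- \frac{3}{4} + \frac{1}{4} \cdot 6 + \frac{6^{2}}{4}\right) + \frac{2}{3}} = 11 \frac{5 + \left(- \frac{3}{4} + \frac{3}{2} + \frac{1}{4} \cdot 36\right)}{\left(- \frac{3}{4} + \frac{3}{2} + \frac{1}{4} \cdot 36\right) + \frac{2}{3}} = 11 \frac{5 + \left(- \frac{3}{4} + \frac{3}{2} + 9\right)}{\left(- \frac{3}{4} + \frac{3}{2} + 9\right) + \frac{2}{3}} = 11 \frac{5 + \frac{39}{4}}{\frac{39}{4} + \frac{2}{3}} = 11 \frac{1}{\frac{125}{12}} \cdot \frac{59}{4} = 11 \cdot \frac{12}{125} \cdot \frac{59}{4} = 11 \cdot \frac{177}{125} = \frac{1947}{125}$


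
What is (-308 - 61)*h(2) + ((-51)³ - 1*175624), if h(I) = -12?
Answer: -303847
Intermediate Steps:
(-308 - 61)*h(2) + ((-51)³ - 1*175624) = (-308 - 61)*(-12) + ((-51)³ - 1*175624) = -369*(-12) + (-132651 - 175624) = 4428 - 308275 = -303847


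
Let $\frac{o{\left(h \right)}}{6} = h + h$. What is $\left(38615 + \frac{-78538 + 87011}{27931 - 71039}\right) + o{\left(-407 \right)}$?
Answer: $\frac{1454067475}{43108} \approx 33731.0$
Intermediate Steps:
$o{\left(h \right)} = 12 h$ ($o{\left(h \right)} = 6 \left(h + h\right) = 6 \cdot 2 h = 12 h$)
$\left(38615 + \frac{-78538 + 87011}{27931 - 71039}\right) + o{\left(-407 \right)} = \left(38615 + \frac{-78538 + 87011}{27931 - 71039}\right) + 12 \left(-407\right) = \left(38615 + \frac{8473}{-43108}\right) - 4884 = \left(38615 + 8473 \left(- \frac{1}{43108}\right)\right) - 4884 = \left(38615 - \frac{8473}{43108}\right) - 4884 = \frac{1664606947}{43108} - 4884 = \frac{1454067475}{43108}$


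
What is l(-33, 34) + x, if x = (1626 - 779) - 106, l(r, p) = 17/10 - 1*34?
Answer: 7087/10 ≈ 708.70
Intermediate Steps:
l(r, p) = -323/10 (l(r, p) = 17*(⅒) - 34 = 17/10 - 34 = -323/10)
x = 741 (x = 847 - 106 = 741)
l(-33, 34) + x = -323/10 + 741 = 7087/10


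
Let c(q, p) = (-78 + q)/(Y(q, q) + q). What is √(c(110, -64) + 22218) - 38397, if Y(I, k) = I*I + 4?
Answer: -38397 + √828630383594/6107 ≈ -38248.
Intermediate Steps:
Y(I, k) = 4 + I² (Y(I, k) = I² + 4 = 4 + I²)
c(q, p) = (-78 + q)/(4 + q + q²) (c(q, p) = (-78 + q)/((4 + q²) + q) = (-78 + q)/(4 + q + q²))
√(c(110, -64) + 22218) - 38397 = √((-78 + 110)/(4 + 110 + 110²) + 22218) - 38397 = √(32/(4 + 110 + 12100) + 22218) - 38397 = √(32/12214 + 22218) - 38397 = √((1/12214)*32 + 22218) - 38397 = √(16/6107 + 22218) - 38397 = √(135685342/6107) - 38397 = √828630383594/6107 - 38397 = -38397 + √828630383594/6107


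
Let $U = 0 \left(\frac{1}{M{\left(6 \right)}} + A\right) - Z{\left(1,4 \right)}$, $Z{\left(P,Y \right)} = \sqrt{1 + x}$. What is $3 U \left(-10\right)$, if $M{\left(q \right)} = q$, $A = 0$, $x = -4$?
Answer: $30 i \sqrt{3} \approx 51.962 i$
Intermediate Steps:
$Z{\left(P,Y \right)} = i \sqrt{3}$ ($Z{\left(P,Y \right)} = \sqrt{1 - 4} = \sqrt{-3} = i \sqrt{3}$)
$U = - i \sqrt{3}$ ($U = 0 \left(\frac{1}{6} + 0\right) - i \sqrt{3} = 0 \cdot \frac{1}{6} - i \sqrt{3} = 0 - i \sqrt{3} = - i \sqrt{3} \approx - 1.732 i$)
$3 U \left(-10\right) = 3 \left(- i \sqrt{3}\right) \left(-10\right) = - 3 i \sqrt{3} \left(-10\right) = 30 i \sqrt{3}$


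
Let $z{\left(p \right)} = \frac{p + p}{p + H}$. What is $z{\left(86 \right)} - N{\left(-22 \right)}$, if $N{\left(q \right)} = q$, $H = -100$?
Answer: $\frac{68}{7} \approx 9.7143$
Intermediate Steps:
$z{\left(p \right)} = \frac{2 p}{-100 + p}$ ($z{\left(p \right)} = \frac{p + p}{p - 100} = \frac{2 p}{-100 + p}$)
$z{\left(86 \right)} - N{\left(-22 \right)} = 2 \cdot 86 \frac{1}{-100 + 86} - -22 = 2 \cdot 86 \frac{1}{-14} + 22 = 2 \cdot 86 \left(- \frac{1}{14}\right) + 22 = - \frac{86}{7} + 22 = \frac{68}{7}$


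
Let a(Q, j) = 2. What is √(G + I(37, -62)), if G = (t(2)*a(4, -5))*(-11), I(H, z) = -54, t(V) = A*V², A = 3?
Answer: I*√318 ≈ 17.833*I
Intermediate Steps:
t(V) = 3*V²
G = -264 (G = ((3*2²)*2)*(-11) = ((3*4)*2)*(-11) = (12*2)*(-11) = 24*(-11) = -264)
√(G + I(37, -62)) = √(-264 - 54) = √(-318) = I*√318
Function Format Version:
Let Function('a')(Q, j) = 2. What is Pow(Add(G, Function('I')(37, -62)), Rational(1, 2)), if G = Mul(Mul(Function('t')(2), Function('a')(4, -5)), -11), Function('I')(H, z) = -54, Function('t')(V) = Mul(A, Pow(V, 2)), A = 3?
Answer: Mul(I, Pow(318, Rational(1, 2))) ≈ Mul(17.833, I)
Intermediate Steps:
Function('t')(V) = Mul(3, Pow(V, 2))
G = -264 (G = Mul(Mul(Mul(3, Pow(2, 2)), 2), -11) = Mul(Mul(Mul(3, 4), 2), -11) = Mul(Mul(12, 2), -11) = Mul(24, -11) = -264)
Pow(Add(G, Function('I')(37, -62)), Rational(1, 2)) = Pow(Add(-264, -54), Rational(1, 2)) = Pow(-318, Rational(1, 2)) = Mul(I, Pow(318, Rational(1, 2)))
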